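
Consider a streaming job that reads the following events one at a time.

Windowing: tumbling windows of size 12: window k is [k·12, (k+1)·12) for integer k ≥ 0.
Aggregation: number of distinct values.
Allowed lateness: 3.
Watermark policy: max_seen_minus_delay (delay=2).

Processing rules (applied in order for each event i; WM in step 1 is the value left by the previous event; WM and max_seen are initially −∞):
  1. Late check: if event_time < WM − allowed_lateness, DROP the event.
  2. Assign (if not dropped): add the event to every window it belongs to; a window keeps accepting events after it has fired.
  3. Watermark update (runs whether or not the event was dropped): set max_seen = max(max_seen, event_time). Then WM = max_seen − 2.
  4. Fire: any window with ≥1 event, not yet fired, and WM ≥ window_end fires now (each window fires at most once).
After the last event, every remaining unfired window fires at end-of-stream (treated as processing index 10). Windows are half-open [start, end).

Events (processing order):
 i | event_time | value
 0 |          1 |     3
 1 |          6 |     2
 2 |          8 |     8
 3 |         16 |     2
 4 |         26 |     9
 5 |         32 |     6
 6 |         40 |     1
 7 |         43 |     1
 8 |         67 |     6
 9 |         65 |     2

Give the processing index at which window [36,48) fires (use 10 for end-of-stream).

8

i=0 t=1 v=3: → [0,12); WM=-1
i=1 t=6 v=2: → [0,12); WM=4
i=2 t=8 v=8: → [0,12); WM=6
i=3 t=16 v=2: → [12,24); WM=14; [0,12) fires=3
i=4 t=26 v=9: → [24,36); WM=24; [12,24) fires=1
i=5 t=32 v=6: → [24,36); WM=30
i=6 t=40 v=1: → [36,48); WM=38; [24,36) fires=2
i=7 t=43 v=1: → [36,48); WM=41
i=8 t=67 v=6: → [60,72); WM=65; [36,48) fires=1
i=9 t=65 v=2: → [60,72); WM=65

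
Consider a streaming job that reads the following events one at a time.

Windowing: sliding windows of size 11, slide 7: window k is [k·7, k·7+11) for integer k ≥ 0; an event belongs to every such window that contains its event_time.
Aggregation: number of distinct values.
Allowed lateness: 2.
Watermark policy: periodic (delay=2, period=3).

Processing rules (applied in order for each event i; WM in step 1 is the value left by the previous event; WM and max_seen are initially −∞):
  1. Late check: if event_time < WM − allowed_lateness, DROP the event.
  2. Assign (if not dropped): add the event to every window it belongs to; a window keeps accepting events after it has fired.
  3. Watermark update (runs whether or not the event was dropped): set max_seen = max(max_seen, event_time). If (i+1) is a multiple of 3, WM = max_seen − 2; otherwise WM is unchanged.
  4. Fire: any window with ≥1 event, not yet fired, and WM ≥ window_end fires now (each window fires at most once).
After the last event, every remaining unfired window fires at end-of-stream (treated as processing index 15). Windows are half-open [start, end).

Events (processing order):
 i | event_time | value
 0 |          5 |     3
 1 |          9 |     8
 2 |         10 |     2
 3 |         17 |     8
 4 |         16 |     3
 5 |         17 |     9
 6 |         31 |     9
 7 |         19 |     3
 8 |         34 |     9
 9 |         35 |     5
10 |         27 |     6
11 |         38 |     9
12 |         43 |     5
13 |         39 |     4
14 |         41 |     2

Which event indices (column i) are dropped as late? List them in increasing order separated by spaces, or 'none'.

i=0 t=5 v=3: → [0,11); WM=−∞
i=1 t=9 v=8: → [7,18),[0,11); WM=−∞
i=2 t=10 v=2: → [7,18),[0,11); WM=8
i=3 t=17 v=8: → [14,25),[7,18); WM=8
i=4 t=16 v=3: → [14,25),[7,18); WM=8
i=5 t=17 v=9: → [14,25),[7,18); WM=15; [0,11) fires=3
i=6 t=31 v=9: → [28,39),[21,32); WM=15
i=7 t=19 v=3: → [14,25); WM=15
i=8 t=34 v=9: → [28,39); WM=32; [7,18) fires=4 [14,25) fires=3 [21,32) fires=1
i=9 t=35 v=5: → [35,46),[28,39); WM=32
i=10 t=27 v=6: DROP (t<32-2); WM=32
i=11 t=38 v=9: → [35,46),[28,39); WM=36
i=12 t=43 v=5: → [42,53),[35,46); WM=36
i=13 t=39 v=4: → [35,46); WM=36
i=14 t=41 v=2: → [35,46); WM=41; [28,39) fires=2

10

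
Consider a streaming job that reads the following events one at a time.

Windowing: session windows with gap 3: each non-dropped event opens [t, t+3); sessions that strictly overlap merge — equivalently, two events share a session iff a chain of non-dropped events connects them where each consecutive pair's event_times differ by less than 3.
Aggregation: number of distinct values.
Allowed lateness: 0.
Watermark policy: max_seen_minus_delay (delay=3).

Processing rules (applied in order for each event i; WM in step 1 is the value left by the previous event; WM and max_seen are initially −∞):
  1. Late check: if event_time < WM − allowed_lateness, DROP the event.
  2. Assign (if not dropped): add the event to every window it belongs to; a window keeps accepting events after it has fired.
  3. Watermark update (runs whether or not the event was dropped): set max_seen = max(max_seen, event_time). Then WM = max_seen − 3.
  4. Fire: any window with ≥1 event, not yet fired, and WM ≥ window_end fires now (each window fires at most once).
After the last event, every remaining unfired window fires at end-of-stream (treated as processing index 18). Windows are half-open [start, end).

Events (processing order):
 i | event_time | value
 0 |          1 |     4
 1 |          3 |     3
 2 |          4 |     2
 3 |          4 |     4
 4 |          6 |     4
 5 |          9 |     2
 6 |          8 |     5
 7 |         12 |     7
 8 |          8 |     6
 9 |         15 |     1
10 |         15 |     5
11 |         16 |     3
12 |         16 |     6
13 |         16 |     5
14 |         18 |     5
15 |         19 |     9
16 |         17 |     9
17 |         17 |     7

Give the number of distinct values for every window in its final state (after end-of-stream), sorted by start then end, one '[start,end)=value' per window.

i=0 t=1 v=4: → [1,4); WM=-2
i=1 t=3 v=3: → [1,6); WM=0
i=2 t=4 v=2: → [1,7); WM=1
i=3 t=4 v=4: → [1,7); WM=1
i=4 t=6 v=4: → [1,9); WM=3
i=5 t=9 v=2: → [9,12); WM=6
i=6 t=8 v=5: → [1,12); WM=6
i=7 t=12 v=7: → [12,15); WM=9
i=8 t=8 v=6: DROP (t<9-0); WM=9
i=9 t=15 v=1: → [15,18); WM=12
i=10 t=15 v=5: → [15,18); WM=12
i=11 t=16 v=3: → [15,19); WM=13
i=12 t=16 v=6: → [15,19); WM=13
i=13 t=16 v=5: → [15,19); WM=13
i=14 t=18 v=5: → [15,21); WM=15
i=15 t=19 v=9: → [15,22); WM=16
i=16 t=17 v=9: → [15,22); WM=16
i=17 t=17 v=7: → [15,22); WM=16

[1,12)=4 [12,15)=1 [15,22)=6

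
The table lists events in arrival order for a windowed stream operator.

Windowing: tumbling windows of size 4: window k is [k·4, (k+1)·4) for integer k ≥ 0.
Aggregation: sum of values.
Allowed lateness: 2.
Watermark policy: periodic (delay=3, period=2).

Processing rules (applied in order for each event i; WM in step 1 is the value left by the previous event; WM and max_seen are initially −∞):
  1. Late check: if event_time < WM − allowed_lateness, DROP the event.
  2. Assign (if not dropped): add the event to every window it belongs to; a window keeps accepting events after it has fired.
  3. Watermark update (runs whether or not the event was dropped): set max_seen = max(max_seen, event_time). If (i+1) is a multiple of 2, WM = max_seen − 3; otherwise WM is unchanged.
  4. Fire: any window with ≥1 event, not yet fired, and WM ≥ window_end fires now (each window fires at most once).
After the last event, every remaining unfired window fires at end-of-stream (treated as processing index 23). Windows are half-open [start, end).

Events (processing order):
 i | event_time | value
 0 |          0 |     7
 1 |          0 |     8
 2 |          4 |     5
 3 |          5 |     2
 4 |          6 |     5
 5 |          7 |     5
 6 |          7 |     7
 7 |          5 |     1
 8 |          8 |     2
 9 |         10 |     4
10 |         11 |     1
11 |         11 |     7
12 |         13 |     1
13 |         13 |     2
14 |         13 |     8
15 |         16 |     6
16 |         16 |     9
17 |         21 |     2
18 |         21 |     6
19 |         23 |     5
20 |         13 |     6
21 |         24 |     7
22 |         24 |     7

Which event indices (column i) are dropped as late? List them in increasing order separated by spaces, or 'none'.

20

i=0 t=0 v=7: → [0,4); WM=−∞
i=1 t=0 v=8: → [0,4); WM=-3
i=2 t=4 v=5: → [4,8); WM=-3
i=3 t=5 v=2: → [4,8); WM=2
i=4 t=6 v=5: → [4,8); WM=2
i=5 t=7 v=5: → [4,8); WM=4; [0,4) fires=15
i=6 t=7 v=7: → [4,8); WM=4
i=7 t=5 v=1: → [4,8); WM=4
i=8 t=8 v=2: → [8,12); WM=4
i=9 t=10 v=4: → [8,12); WM=7
i=10 t=11 v=1: → [8,12); WM=7
i=11 t=11 v=7: → [8,12); WM=8; [4,8) fires=25
i=12 t=13 v=1: → [12,16); WM=8
i=13 t=13 v=2: → [12,16); WM=10
i=14 t=13 v=8: → [12,16); WM=10
i=15 t=16 v=6: → [16,20); WM=13; [8,12) fires=14
i=16 t=16 v=9: → [16,20); WM=13
i=17 t=21 v=2: → [20,24); WM=18; [12,16) fires=11
i=18 t=21 v=6: → [20,24); WM=18
i=19 t=23 v=5: → [20,24); WM=20; [16,20) fires=15
i=20 t=13 v=6: DROP (t<20-2); WM=20
i=21 t=24 v=7: → [24,28); WM=21
i=22 t=24 v=7: → [24,28); WM=21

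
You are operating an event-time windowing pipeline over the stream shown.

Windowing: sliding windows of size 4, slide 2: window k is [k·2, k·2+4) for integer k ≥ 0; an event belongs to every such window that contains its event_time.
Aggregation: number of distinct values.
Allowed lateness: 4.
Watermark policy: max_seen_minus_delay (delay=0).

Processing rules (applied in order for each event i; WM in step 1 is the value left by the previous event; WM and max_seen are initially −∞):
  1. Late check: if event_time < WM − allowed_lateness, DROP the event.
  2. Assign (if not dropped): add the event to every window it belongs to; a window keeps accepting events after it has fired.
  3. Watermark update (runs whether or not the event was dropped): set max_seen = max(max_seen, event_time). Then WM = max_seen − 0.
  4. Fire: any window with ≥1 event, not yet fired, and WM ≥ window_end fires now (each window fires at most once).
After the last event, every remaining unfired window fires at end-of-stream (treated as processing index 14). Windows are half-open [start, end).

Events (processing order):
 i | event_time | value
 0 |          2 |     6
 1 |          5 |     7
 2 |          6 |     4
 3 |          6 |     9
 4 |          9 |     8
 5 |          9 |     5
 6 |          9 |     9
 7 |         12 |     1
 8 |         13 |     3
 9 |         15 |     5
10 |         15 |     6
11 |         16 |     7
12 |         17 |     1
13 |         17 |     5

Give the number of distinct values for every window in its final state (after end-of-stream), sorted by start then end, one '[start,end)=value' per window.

[0,4)=1 [2,6)=2 [4,8)=3 [6,10)=4 [8,12)=3 [10,14)=2 [12,16)=4 [14,18)=4 [16,20)=3

i=0 t=2 v=6: → [2,6),[0,4); WM=2
i=1 t=5 v=7: → [4,8),[2,6); WM=5; [0,4) fires=1
i=2 t=6 v=4: → [6,10),[4,8); WM=6; [2,6) fires=2
i=3 t=6 v=9: → [6,10),[4,8); WM=6
i=4 t=9 v=8: → [8,12),[6,10); WM=9; [4,8) fires=3
i=5 t=9 v=5: → [8,12),[6,10); WM=9
i=6 t=9 v=9: → [8,12),[6,10); WM=9
i=7 t=12 v=1: → [12,16),[10,14); WM=12; [6,10) fires=4 [8,12) fires=3
i=8 t=13 v=3: → [12,16),[10,14); WM=13
i=9 t=15 v=5: → [14,18),[12,16); WM=15; [10,14) fires=2
i=10 t=15 v=6: → [14,18),[12,16); WM=15
i=11 t=16 v=7: → [16,20),[14,18); WM=16; [12,16) fires=4
i=12 t=17 v=1: → [16,20),[14,18); WM=17
i=13 t=17 v=5: → [16,20),[14,18); WM=17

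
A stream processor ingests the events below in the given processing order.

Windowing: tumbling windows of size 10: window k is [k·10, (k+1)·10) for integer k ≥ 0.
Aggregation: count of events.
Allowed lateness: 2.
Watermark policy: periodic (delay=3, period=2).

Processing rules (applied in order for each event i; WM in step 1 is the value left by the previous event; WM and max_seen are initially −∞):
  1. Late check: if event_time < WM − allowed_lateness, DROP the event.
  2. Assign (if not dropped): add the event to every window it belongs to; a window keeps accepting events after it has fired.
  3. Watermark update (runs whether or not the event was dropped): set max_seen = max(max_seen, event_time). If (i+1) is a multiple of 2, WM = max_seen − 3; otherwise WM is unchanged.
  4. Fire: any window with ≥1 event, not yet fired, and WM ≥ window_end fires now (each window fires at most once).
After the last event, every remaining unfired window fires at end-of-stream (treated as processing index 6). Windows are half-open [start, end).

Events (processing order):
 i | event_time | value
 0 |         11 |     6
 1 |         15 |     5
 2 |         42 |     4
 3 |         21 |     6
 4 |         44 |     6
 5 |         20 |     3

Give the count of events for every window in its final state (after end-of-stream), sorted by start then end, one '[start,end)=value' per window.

[10,20)=2 [20,30)=1 [40,50)=2

i=0 t=11 v=6: → [10,20); WM=−∞
i=1 t=15 v=5: → [10,20); WM=12
i=2 t=42 v=4: → [40,50); WM=12
i=3 t=21 v=6: → [20,30); WM=39; [10,20) fires=2 [20,30) fires=1
i=4 t=44 v=6: → [40,50); WM=39
i=5 t=20 v=3: DROP (t<39-2); WM=41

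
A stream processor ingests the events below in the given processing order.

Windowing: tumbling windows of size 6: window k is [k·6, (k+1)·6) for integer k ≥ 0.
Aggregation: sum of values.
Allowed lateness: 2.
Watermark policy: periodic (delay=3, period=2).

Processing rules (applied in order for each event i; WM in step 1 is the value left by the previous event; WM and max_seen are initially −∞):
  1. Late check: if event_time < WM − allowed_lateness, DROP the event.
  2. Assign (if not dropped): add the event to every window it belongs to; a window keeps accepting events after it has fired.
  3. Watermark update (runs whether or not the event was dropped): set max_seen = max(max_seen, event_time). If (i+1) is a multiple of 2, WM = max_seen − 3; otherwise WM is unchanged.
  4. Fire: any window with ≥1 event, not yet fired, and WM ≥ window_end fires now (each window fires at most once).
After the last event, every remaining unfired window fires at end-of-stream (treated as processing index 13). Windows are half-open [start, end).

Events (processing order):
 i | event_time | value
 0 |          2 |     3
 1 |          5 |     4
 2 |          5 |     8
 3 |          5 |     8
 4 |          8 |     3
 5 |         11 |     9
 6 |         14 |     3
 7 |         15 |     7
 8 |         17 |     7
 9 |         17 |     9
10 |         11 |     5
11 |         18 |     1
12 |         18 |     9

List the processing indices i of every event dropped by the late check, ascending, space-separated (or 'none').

i=0 t=2 v=3: → [0,6); WM=−∞
i=1 t=5 v=4: → [0,6); WM=2
i=2 t=5 v=8: → [0,6); WM=2
i=3 t=5 v=8: → [0,6); WM=2
i=4 t=8 v=3: → [6,12); WM=2
i=5 t=11 v=9: → [6,12); WM=8; [0,6) fires=23
i=6 t=14 v=3: → [12,18); WM=8
i=7 t=15 v=7: → [12,18); WM=12; [6,12) fires=12
i=8 t=17 v=7: → [12,18); WM=12
i=9 t=17 v=9: → [12,18); WM=14
i=10 t=11 v=5: DROP (t<14-2); WM=14
i=11 t=18 v=1: → [18,24); WM=15
i=12 t=18 v=9: → [18,24); WM=15

10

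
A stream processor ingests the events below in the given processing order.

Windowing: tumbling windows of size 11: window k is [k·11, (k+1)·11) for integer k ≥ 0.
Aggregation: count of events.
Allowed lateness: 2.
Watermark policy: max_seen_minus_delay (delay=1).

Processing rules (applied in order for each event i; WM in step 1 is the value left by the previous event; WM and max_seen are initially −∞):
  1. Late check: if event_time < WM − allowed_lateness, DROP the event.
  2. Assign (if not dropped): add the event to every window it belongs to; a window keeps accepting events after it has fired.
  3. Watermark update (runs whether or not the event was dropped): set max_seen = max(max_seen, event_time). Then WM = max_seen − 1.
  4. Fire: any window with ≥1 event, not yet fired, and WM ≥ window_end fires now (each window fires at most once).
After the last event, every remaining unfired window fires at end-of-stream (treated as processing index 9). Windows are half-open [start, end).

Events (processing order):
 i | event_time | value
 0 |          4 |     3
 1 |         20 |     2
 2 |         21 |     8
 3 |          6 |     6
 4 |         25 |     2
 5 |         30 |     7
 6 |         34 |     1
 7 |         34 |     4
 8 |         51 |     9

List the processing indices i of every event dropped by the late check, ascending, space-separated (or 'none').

3

i=0 t=4 v=3: → [0,11); WM=3
i=1 t=20 v=2: → [11,22); WM=19; [0,11) fires=1
i=2 t=21 v=8: → [11,22); WM=20
i=3 t=6 v=6: DROP (t<20-2); WM=20
i=4 t=25 v=2: → [22,33); WM=24; [11,22) fires=2
i=5 t=30 v=7: → [22,33); WM=29
i=6 t=34 v=1: → [33,44); WM=33; [22,33) fires=2
i=7 t=34 v=4: → [33,44); WM=33
i=8 t=51 v=9: → [44,55); WM=50; [33,44) fires=2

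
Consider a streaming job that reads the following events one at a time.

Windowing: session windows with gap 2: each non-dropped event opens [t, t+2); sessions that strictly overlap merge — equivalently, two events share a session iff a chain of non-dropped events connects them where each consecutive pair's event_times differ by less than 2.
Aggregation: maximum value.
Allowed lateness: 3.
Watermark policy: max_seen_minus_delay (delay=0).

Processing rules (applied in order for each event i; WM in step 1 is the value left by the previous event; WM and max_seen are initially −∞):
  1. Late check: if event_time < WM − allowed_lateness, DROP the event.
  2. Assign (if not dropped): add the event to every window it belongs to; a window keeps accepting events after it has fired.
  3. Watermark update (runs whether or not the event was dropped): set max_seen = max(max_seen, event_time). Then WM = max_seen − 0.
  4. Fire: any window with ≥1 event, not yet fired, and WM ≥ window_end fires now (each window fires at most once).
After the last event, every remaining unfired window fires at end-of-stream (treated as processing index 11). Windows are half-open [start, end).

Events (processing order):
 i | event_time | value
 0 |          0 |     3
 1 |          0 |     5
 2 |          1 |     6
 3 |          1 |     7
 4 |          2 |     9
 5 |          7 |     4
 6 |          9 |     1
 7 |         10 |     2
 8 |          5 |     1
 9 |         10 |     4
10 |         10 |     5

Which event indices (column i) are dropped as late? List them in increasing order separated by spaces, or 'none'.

8

i=0 t=0 v=3: → [0,2); WM=0
i=1 t=0 v=5: → [0,2); WM=0
i=2 t=1 v=6: → [0,3); WM=1
i=3 t=1 v=7: → [0,3); WM=1
i=4 t=2 v=9: → [0,4); WM=2
i=5 t=7 v=4: → [7,9); WM=7
i=6 t=9 v=1: → [9,11); WM=9
i=7 t=10 v=2: → [9,12); WM=10
i=8 t=5 v=1: DROP (t<10-3); WM=10
i=9 t=10 v=4: → [9,12); WM=10
i=10 t=10 v=5: → [9,12); WM=10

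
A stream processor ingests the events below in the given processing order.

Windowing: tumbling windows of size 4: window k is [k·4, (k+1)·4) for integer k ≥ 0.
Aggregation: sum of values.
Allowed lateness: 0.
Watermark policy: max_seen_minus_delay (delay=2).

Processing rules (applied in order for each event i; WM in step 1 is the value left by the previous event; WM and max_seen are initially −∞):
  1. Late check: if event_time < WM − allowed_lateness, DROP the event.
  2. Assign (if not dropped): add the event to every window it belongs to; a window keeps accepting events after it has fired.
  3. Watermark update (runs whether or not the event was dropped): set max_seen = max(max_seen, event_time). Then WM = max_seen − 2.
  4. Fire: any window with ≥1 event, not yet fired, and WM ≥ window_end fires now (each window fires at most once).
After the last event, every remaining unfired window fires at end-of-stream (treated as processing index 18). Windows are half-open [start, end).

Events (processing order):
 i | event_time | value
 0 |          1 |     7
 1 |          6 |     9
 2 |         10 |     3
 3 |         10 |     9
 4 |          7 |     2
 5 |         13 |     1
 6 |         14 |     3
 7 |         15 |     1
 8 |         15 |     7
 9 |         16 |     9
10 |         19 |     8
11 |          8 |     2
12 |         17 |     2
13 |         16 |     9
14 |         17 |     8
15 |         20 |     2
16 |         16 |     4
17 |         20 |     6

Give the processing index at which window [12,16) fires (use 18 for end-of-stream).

10

i=0 t=1 v=7: → [0,4); WM=-1
i=1 t=6 v=9: → [4,8); WM=4; [0,4) fires=7
i=2 t=10 v=3: → [8,12); WM=8; [4,8) fires=9
i=3 t=10 v=9: → [8,12); WM=8
i=4 t=7 v=2: DROP (t<8-0); WM=8
i=5 t=13 v=1: → [12,16); WM=11
i=6 t=14 v=3: → [12,16); WM=12; [8,12) fires=12
i=7 t=15 v=1: → [12,16); WM=13
i=8 t=15 v=7: → [12,16); WM=13
i=9 t=16 v=9: → [16,20); WM=14
i=10 t=19 v=8: → [16,20); WM=17; [12,16) fires=12
i=11 t=8 v=2: DROP (t<17-0); WM=17
i=12 t=17 v=2: → [16,20); WM=17
i=13 t=16 v=9: DROP (t<17-0); WM=17
i=14 t=17 v=8: → [16,20); WM=17
i=15 t=20 v=2: → [20,24); WM=18
i=16 t=16 v=4: DROP (t<18-0); WM=18
i=17 t=20 v=6: → [20,24); WM=18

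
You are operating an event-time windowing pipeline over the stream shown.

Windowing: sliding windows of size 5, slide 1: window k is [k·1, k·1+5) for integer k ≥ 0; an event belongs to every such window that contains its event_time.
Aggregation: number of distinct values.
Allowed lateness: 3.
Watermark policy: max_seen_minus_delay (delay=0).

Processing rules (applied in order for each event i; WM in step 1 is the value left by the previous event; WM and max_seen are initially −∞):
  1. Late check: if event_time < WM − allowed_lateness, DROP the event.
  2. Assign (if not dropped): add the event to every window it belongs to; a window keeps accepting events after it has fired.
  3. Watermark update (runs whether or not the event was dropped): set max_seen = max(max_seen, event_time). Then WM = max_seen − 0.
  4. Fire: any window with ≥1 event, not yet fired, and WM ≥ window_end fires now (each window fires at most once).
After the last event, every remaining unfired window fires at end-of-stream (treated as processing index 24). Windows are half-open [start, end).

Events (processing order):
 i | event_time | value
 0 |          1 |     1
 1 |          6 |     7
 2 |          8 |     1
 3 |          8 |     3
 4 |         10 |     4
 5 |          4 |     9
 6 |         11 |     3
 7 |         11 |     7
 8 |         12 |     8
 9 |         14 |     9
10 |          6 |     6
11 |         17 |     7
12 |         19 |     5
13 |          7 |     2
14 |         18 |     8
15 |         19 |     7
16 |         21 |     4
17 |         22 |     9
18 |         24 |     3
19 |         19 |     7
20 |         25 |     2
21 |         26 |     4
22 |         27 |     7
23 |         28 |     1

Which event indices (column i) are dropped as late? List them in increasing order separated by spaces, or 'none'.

i=0 t=1 v=1: → [1,6),[0,5); WM=1
i=1 t=6 v=7: → [6,11),[5,10),[4,9),[3,8),[2,7); WM=6; [0,5) fires=1 [1,6) fires=1
i=2 t=8 v=1: → [8,13),[7,12),[6,11),[5,10),[4,9); WM=8; [2,7) fires=1 [3,8) fires=1
i=3 t=8 v=3: → [8,13),[7,12),[6,11),[5,10),[4,9); WM=8
i=4 t=10 v=4: → [10,15),[9,14),[8,13),[7,12),[6,11); WM=10; [4,9) fires=3 [5,10) fires=3
i=5 t=4 v=9: DROP (t<10-3); WM=10
i=6 t=11 v=3: → [11,16),[10,15),[9,14),[8,13),[7,12); WM=11; [6,11) fires=4
i=7 t=11 v=7: → [11,16),[10,15),[9,14),[8,13),[7,12); WM=11
i=8 t=12 v=8: → [12,17),[11,16),[10,15),[9,14),[8,13); WM=12; [7,12) fires=4
i=9 t=14 v=9: → [14,19),[13,18),[12,17),[11,16),[10,15); WM=14; [8,13) fires=5 [9,14) fires=4
i=10 t=6 v=6: DROP (t<14-3); WM=14
i=11 t=17 v=7: → [17,22),[16,21),[15,20),[14,19),[13,18); WM=17; [10,15) fires=5 [11,16) fires=4 [12,17) fires=2
i=12 t=19 v=5: → [19,24),[18,23),[17,22),[16,21),[15,20); WM=19; [13,18) fires=2 [14,19) fires=2
i=13 t=7 v=2: DROP (t<19-3); WM=19
i=14 t=18 v=8: → [18,23),[17,22),[16,21),[15,20),[14,19); WM=19
i=15 t=19 v=7: → [19,24),[18,23),[17,22),[16,21),[15,20); WM=19
i=16 t=21 v=4: → [21,26),[20,25),[19,24),[18,23),[17,22); WM=21; [15,20) fires=3 [16,21) fires=3
i=17 t=22 v=9: → [22,27),[21,26),[20,25),[19,24),[18,23); WM=22; [17,22) fires=4
i=18 t=24 v=3: → [24,29),[23,28),[22,27),[21,26),[20,25); WM=24; [18,23) fires=5 [19,24) fires=4
i=19 t=19 v=7: DROP (t<24-3); WM=24
i=20 t=25 v=2: → [25,30),[24,29),[23,28),[22,27),[21,26); WM=25; [20,25) fires=3
i=21 t=26 v=4: → [26,31),[25,30),[24,29),[23,28),[22,27); WM=26; [21,26) fires=4
i=22 t=27 v=7: → [27,32),[26,31),[25,30),[24,29),[23,28); WM=27; [22,27) fires=4
i=23 t=28 v=1: → [28,33),[27,32),[26,31),[25,30),[24,29); WM=28; [23,28) fires=4

5 10 13 19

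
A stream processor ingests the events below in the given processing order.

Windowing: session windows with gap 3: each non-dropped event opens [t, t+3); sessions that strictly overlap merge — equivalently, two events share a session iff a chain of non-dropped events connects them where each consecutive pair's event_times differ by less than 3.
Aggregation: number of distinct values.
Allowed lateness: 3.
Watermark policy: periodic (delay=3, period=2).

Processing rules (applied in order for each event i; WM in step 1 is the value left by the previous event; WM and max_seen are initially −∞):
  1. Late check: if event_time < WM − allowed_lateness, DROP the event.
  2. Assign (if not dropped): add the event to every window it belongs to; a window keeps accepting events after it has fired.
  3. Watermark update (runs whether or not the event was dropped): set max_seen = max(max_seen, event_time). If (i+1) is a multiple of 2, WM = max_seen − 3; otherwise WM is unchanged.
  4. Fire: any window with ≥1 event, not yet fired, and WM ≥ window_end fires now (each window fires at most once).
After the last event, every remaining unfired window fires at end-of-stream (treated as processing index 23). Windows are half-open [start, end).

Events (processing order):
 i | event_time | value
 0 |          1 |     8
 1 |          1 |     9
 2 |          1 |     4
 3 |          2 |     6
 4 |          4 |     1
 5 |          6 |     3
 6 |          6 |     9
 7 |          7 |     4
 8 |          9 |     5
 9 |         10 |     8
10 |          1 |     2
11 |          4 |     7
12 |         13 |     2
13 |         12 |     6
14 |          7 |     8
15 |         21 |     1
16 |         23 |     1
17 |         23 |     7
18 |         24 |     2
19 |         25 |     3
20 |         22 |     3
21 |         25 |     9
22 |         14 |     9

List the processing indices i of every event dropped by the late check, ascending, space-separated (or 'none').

i=0 t=1 v=8: → [1,4); WM=−∞
i=1 t=1 v=9: → [1,4); WM=-2
i=2 t=1 v=4: → [1,4); WM=-2
i=3 t=2 v=6: → [1,5); WM=-1
i=4 t=4 v=1: → [1,7); WM=-1
i=5 t=6 v=3: → [1,9); WM=3
i=6 t=6 v=9: → [1,9); WM=3
i=7 t=7 v=4: → [1,10); WM=4
i=8 t=9 v=5: → [1,12); WM=4
i=9 t=10 v=8: → [1,13); WM=7
i=10 t=1 v=2: DROP (t<7-3); WM=7
i=11 t=4 v=7: → [1,13); WM=7
i=12 t=13 v=2: → [13,16); WM=7
i=13 t=12 v=6: → [1,16); WM=10
i=14 t=7 v=8: → [1,16); WM=10
i=15 t=21 v=1: → [21,24); WM=18
i=16 t=23 v=1: → [21,26); WM=18
i=17 t=23 v=7: → [21,26); WM=20
i=18 t=24 v=2: → [21,27); WM=20
i=19 t=25 v=3: → [21,28); WM=22
i=20 t=22 v=3: → [21,28); WM=22
i=21 t=25 v=9: → [21,28); WM=22
i=22 t=14 v=9: DROP (t<22-3); WM=22

10 22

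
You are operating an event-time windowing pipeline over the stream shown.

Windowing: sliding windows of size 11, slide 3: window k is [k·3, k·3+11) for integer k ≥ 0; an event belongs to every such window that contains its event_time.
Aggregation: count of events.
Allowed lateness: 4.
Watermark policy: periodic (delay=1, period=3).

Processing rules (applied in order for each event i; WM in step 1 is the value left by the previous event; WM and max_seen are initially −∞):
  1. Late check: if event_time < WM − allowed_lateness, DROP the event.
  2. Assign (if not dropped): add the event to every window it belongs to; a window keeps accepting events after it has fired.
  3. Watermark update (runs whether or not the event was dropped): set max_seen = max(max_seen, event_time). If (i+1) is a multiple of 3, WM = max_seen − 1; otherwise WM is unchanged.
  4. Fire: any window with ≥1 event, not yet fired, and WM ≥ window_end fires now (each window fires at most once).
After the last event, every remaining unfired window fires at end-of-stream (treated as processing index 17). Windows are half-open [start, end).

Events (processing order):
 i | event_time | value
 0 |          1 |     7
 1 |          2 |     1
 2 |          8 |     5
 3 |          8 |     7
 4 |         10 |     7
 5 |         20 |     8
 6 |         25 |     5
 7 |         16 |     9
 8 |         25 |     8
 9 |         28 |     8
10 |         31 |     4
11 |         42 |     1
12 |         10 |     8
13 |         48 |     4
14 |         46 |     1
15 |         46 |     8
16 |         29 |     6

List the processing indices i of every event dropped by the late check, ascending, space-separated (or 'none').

i=0 t=1 v=7: → [0,11); WM=−∞
i=1 t=2 v=1: → [0,11); WM=−∞
i=2 t=8 v=5: → [6,17),[3,14),[0,11); WM=7
i=3 t=8 v=7: → [6,17),[3,14),[0,11); WM=7
i=4 t=10 v=7: → [9,20),[6,17),[3,14),[0,11); WM=7
i=5 t=20 v=8: → [18,29),[15,26),[12,23); WM=19; [0,11) fires=5 [3,14) fires=3 [6,17) fires=3
i=6 t=25 v=5: → [24,35),[21,32),[18,29),[15,26); WM=19
i=7 t=16 v=9: → [15,26),[12,23),[9,20),[6,17); WM=19
i=8 t=25 v=8: → [24,35),[21,32),[18,29),[15,26); WM=24; [9,20) fires=2 [12,23) fires=2
i=9 t=28 v=8: → [27,38),[24,35),[21,32),[18,29); WM=24
i=10 t=31 v=4: → [30,41),[27,38),[24,35),[21,32); WM=24
i=11 t=42 v=1: → [42,53),[39,50),[36,47),[33,44); WM=41; [15,26) fires=4 [18,29) fires=4 [21,32) fires=4 [24,35) fires=4 [27,38) fires=2 [30,41) fires=1
i=12 t=10 v=8: DROP (t<41-4); WM=41
i=13 t=48 v=4: → [48,59),[45,56),[42,53),[39,50); WM=41
i=14 t=46 v=1: → [45,56),[42,53),[39,50),[36,47); WM=47; [33,44) fires=1 [36,47) fires=2
i=15 t=46 v=8: → [45,56),[42,53),[39,50),[36,47); WM=47
i=16 t=29 v=6: DROP (t<47-4); WM=47

12 16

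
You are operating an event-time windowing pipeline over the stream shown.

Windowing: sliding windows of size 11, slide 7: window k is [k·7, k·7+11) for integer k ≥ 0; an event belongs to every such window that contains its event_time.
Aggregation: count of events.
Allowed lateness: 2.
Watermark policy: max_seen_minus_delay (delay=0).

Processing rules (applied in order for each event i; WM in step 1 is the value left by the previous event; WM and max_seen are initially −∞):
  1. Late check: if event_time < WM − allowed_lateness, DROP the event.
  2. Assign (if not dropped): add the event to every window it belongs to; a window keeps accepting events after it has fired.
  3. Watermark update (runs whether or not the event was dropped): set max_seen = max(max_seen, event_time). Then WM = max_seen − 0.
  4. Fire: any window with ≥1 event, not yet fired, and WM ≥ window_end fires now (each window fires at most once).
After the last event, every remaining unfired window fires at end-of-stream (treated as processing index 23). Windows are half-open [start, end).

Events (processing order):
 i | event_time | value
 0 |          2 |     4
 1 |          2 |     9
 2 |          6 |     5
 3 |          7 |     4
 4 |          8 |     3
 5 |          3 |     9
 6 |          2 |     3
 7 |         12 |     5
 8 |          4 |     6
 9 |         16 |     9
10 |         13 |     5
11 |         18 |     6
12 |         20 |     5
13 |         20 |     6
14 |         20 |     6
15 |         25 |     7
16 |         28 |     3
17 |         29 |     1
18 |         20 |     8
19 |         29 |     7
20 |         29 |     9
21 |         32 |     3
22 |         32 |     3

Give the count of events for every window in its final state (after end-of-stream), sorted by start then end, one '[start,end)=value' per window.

i=0 t=2 v=4: → [0,11); WM=2
i=1 t=2 v=9: → [0,11); WM=2
i=2 t=6 v=5: → [0,11); WM=6
i=3 t=7 v=4: → [7,18),[0,11); WM=7
i=4 t=8 v=3: → [7,18),[0,11); WM=8
i=5 t=3 v=9: DROP (t<8-2); WM=8
i=6 t=2 v=3: DROP (t<8-2); WM=8
i=7 t=12 v=5: → [7,18); WM=12; [0,11) fires=5
i=8 t=4 v=6: DROP (t<12-2); WM=12
i=9 t=16 v=9: → [14,25),[7,18); WM=16
i=10 t=13 v=5: DROP (t<16-2); WM=16
i=11 t=18 v=6: → [14,25); WM=18; [7,18) fires=4
i=12 t=20 v=5: → [14,25); WM=20
i=13 t=20 v=6: → [14,25); WM=20
i=14 t=20 v=6: → [14,25); WM=20
i=15 t=25 v=7: → [21,32); WM=25; [14,25) fires=5
i=16 t=28 v=3: → [28,39),[21,32); WM=28
i=17 t=29 v=1: → [28,39),[21,32); WM=29
i=18 t=20 v=8: DROP (t<29-2); WM=29
i=19 t=29 v=7: → [28,39),[21,32); WM=29
i=20 t=29 v=9: → [28,39),[21,32); WM=29
i=21 t=32 v=3: → [28,39); WM=32; [21,32) fires=5
i=22 t=32 v=3: → [28,39); WM=32

[0,11)=5 [7,18)=4 [14,25)=5 [21,32)=5 [28,39)=6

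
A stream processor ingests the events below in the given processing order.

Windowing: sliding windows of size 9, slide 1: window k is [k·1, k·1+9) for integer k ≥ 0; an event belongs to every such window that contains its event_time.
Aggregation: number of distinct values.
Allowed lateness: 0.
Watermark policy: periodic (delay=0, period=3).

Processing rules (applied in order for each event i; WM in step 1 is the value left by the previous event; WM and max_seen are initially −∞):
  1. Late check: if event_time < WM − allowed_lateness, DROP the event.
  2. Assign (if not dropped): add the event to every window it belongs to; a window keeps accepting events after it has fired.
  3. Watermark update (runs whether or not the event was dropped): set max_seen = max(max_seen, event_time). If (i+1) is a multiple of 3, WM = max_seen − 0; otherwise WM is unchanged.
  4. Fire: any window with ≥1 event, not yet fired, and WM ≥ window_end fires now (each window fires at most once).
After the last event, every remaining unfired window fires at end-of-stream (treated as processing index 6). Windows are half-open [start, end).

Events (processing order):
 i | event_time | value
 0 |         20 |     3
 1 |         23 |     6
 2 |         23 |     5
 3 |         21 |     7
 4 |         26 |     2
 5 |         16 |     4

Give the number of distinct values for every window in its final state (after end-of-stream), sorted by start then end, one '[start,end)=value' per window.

[12,21)=1 [13,22)=1 [14,23)=1 [15,24)=3 [16,25)=3 [17,26)=3 [18,27)=4 [19,28)=4 [20,29)=4 [21,30)=3 [22,31)=3 [23,32)=3 [24,33)=1 [25,34)=1 [26,35)=1

i=0 t=20 v=3: → [20,29),[19,28),[18,27),[17,26),[16,25),[15,24),[14,23),[13,22),[12,21); WM=−∞
i=1 t=23 v=6: → [23,32),[22,31),[21,30),[20,29),[19,28),[18,27),[17,26),[16,25),[15,24); WM=−∞
i=2 t=23 v=5: → [23,32),[22,31),[21,30),[20,29),[19,28),[18,27),[17,26),[16,25),[15,24); WM=23; [12,21) fires=1 [13,22) fires=1 [14,23) fires=1
i=3 t=21 v=7: DROP (t<23-0); WM=23
i=4 t=26 v=2: → [26,35),[25,34),[24,33),[23,32),[22,31),[21,30),[20,29),[19,28),[18,27); WM=23
i=5 t=16 v=4: DROP (t<23-0); WM=26; [15,24) fires=3 [16,25) fires=3 [17,26) fires=3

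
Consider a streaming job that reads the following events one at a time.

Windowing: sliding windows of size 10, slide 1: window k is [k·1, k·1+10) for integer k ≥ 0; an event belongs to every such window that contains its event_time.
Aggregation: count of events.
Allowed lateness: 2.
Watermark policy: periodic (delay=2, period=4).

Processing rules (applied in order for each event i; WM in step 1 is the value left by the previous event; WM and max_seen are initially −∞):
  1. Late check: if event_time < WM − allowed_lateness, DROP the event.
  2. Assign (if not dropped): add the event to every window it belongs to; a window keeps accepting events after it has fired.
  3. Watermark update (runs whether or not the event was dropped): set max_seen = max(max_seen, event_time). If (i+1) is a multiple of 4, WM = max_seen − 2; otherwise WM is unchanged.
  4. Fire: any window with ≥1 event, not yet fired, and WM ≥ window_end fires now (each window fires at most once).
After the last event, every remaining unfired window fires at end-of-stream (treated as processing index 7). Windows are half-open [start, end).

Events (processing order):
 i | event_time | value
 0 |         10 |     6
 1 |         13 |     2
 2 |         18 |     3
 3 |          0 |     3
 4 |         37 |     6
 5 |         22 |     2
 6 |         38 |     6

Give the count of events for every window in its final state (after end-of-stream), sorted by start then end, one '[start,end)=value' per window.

[0,10)=1 [1,11)=1 [2,12)=1 [3,13)=1 [4,14)=2 [5,15)=2 [6,16)=2 [7,17)=2 [8,18)=2 [9,19)=3 [10,20)=3 [11,21)=2 [12,22)=2 [13,23)=3 [14,24)=2 [15,25)=2 [16,26)=2 [17,27)=2 [18,28)=2 [19,29)=1 [20,30)=1 [21,31)=1 [22,32)=1 [28,38)=1 [29,39)=2 [30,40)=2 [31,41)=2 [32,42)=2 [33,43)=2 [34,44)=2 [35,45)=2 [36,46)=2 [37,47)=2 [38,48)=1

i=0 t=10 v=6: → [10,20),[9,19),[8,18),[7,17),[6,16),[5,15),[4,14),[3,13),[2,12),[1,11); WM=−∞
i=1 t=13 v=2: → [13,23),[12,22),[11,21),[10,20),[9,19),[8,18),[7,17),[6,16),[5,15),[4,14); WM=−∞
i=2 t=18 v=3: → [18,28),[17,27),[16,26),[15,25),[14,24),[13,23),[12,22),[11,21),[10,20),[9,19); WM=−∞
i=3 t=0 v=3: → [0,10); WM=16; [0,10) fires=1 [1,11) fires=1 [2,12) fires=1 [3,13) fires=1 [4,14) fires=2 [5,15) fires=2 [6,16) fires=2
i=4 t=37 v=6: → [37,47),[36,46),[35,45),[34,44),[33,43),[32,42),[31,41),[30,40),[29,39),[28,38); WM=16
i=5 t=22 v=2: → [22,32),[21,31),[20,30),[19,29),[18,28),[17,27),[16,26),[15,25),[14,24),[13,23); WM=16
i=6 t=38 v=6: → [38,48),[37,47),[36,46),[35,45),[34,44),[33,43),[32,42),[31,41),[30,40),[29,39); WM=16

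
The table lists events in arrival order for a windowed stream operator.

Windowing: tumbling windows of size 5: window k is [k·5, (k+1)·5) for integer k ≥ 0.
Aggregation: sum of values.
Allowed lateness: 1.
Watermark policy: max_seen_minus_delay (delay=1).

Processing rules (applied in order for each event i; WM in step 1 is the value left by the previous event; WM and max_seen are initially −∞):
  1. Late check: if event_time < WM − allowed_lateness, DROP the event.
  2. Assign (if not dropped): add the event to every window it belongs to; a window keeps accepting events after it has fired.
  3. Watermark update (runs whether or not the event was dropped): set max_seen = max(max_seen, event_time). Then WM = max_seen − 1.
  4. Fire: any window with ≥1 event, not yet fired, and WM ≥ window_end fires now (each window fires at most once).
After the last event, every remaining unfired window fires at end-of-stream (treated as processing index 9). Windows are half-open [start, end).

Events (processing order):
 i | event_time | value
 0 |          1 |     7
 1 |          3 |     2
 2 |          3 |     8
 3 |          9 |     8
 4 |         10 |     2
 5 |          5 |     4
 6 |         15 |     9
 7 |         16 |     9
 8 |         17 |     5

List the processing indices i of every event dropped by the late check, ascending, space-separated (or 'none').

i=0 t=1 v=7: → [0,5); WM=0
i=1 t=3 v=2: → [0,5); WM=2
i=2 t=3 v=8: → [0,5); WM=2
i=3 t=9 v=8: → [5,10); WM=8; [0,5) fires=17
i=4 t=10 v=2: → [10,15); WM=9
i=5 t=5 v=4: DROP (t<9-1); WM=9
i=6 t=15 v=9: → [15,20); WM=14; [5,10) fires=8
i=7 t=16 v=9: → [15,20); WM=15; [10,15) fires=2
i=8 t=17 v=5: → [15,20); WM=16

5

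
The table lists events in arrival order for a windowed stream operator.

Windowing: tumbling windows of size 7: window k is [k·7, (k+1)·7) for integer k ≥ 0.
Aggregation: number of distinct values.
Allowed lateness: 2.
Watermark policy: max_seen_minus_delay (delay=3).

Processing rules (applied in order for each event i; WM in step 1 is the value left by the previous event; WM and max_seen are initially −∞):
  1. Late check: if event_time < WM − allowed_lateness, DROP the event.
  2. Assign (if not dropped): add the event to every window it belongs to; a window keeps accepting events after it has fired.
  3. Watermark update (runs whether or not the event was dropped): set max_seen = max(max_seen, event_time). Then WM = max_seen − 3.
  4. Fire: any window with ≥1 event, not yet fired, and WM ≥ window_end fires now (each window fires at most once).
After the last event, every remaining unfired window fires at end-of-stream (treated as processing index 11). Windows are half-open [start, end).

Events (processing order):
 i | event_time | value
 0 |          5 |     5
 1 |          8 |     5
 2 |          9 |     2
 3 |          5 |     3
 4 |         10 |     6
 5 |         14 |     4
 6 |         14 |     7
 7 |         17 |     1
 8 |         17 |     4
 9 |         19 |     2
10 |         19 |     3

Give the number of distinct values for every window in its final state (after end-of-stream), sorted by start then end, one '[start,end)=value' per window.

i=0 t=5 v=5: → [0,7); WM=2
i=1 t=8 v=5: → [7,14); WM=5
i=2 t=9 v=2: → [7,14); WM=6
i=3 t=5 v=3: → [0,7); WM=6
i=4 t=10 v=6: → [7,14); WM=7; [0,7) fires=2
i=5 t=14 v=4: → [14,21); WM=11
i=6 t=14 v=7: → [14,21); WM=11
i=7 t=17 v=1: → [14,21); WM=14; [7,14) fires=3
i=8 t=17 v=4: → [14,21); WM=14
i=9 t=19 v=2: → [14,21); WM=16
i=10 t=19 v=3: → [14,21); WM=16

[0,7)=2 [7,14)=3 [14,21)=5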